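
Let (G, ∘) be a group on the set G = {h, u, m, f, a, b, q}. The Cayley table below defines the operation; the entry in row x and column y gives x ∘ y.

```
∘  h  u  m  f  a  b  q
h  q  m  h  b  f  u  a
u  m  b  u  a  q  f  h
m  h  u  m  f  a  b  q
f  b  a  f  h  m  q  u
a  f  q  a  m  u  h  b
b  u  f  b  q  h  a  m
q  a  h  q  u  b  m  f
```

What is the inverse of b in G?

First locate the identity: row m matches the header, so m is the identity.
Scan row b for m: b ∘ q = m. Hence b^(-1) = q.

q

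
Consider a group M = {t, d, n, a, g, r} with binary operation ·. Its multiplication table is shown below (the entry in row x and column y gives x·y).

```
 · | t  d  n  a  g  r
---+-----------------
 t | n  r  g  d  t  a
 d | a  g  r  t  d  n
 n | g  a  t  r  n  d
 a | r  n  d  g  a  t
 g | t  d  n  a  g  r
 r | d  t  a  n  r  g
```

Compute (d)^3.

d^1 = d
d^2 = d·d = g
d^3 = g·d = d

d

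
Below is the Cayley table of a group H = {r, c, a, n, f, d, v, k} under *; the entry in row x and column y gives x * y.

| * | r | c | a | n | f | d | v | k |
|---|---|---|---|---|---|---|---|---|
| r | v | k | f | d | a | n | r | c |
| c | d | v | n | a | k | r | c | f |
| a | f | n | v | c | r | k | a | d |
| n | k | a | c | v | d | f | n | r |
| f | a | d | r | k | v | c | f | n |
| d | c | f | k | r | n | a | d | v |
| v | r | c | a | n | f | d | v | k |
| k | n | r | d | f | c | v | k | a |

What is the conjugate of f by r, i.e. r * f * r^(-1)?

f

The identity is v. In row r, the entry v sits in column r, so r^(-1) = r.
r * f = a
a * r = f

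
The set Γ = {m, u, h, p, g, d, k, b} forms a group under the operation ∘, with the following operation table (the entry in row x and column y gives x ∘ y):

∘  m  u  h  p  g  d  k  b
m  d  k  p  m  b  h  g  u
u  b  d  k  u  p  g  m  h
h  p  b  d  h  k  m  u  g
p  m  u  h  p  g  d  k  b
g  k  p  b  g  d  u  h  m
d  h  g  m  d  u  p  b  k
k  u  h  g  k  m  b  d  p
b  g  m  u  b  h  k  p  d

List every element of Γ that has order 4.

Identity is p. Compute the order of each non-identity element by repeated multiplication:
  m: m → d → h → p  (order 4)
  u: u → d → g → p  (order 4)
  h: h → d → m → p  (order 4)
  g: g → d → u → p  (order 4)
  d: d → p  (order 2)
  k: k → d → b → p  (order 4)
  b: b → d → k → p  (order 4)
Elements of order 4: {b, g, h, k, m, u}.
(Structurally, Γ here is isomorphic to the quaternion group Q_8.)

{b, g, h, k, m, u}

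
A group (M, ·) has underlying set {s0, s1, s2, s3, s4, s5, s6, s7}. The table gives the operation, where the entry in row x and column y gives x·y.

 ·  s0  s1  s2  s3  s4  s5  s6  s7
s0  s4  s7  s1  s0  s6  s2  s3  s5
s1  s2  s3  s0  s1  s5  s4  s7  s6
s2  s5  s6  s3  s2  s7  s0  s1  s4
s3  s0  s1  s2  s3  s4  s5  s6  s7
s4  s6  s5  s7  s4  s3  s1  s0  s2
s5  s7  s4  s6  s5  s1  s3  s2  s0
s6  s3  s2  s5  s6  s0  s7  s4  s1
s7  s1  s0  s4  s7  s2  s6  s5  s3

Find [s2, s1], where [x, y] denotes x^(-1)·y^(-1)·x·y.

Identity is s3; from the table s2^(-1) = s2 and s1^(-1) = s1.
s2·s1 = s6
s6·s2 = s5
s5·s1 = s4
(Structurally, M here is isomorphic to the dihedral group D_4.)

s4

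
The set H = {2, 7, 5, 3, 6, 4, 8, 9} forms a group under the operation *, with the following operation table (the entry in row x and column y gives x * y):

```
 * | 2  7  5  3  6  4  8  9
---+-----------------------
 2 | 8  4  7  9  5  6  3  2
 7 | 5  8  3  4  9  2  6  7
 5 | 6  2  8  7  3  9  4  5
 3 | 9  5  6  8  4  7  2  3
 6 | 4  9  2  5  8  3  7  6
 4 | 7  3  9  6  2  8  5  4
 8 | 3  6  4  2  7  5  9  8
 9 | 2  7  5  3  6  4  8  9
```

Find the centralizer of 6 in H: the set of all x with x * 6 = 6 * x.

Compare row 6 with column 6 entry by entry.
7 * 6 = 9 = 6 * 7, so 7 commutes with 6.
2 * 6 = 5 but 6 * 2 = 4, so 2 does not.
Collecting the elements that commute with 6: C(6) = {6, 7, 8, 9}.

{6, 7, 8, 9}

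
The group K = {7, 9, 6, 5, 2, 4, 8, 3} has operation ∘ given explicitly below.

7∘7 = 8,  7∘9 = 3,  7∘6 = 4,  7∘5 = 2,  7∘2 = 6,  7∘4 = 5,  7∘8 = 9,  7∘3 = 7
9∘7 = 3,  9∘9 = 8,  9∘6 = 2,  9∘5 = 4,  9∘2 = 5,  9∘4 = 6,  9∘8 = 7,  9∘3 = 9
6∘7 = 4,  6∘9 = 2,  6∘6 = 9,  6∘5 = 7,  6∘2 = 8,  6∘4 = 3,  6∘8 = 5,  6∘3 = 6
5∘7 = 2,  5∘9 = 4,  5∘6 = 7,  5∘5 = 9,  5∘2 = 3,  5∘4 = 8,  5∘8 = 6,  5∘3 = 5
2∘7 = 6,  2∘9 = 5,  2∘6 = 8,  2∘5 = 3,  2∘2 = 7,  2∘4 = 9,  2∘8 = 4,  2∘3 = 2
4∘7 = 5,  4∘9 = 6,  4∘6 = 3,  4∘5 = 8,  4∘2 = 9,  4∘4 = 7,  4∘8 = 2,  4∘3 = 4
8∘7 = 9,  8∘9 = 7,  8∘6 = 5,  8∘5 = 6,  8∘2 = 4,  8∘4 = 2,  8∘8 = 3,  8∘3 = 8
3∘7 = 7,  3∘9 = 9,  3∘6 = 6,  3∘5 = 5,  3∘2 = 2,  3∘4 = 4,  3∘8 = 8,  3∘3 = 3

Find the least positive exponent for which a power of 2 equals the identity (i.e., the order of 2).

The identity element is 3 (its row matches the header).
2^1 = 2
2^2 = 2 ∘ 2 = 7
2^3 = 7 ∘ 2 = 6
2^4 = 6 ∘ 2 = 8
2^5 = 8 ∘ 2 = 4
2^6 = 4 ∘ 2 = 9
2^7 = 9 ∘ 2 = 5
2^8 = 5 ∘ 2 = 3
The first power of 2 equal to the identity is 2^8, so ord(2) = 8.

8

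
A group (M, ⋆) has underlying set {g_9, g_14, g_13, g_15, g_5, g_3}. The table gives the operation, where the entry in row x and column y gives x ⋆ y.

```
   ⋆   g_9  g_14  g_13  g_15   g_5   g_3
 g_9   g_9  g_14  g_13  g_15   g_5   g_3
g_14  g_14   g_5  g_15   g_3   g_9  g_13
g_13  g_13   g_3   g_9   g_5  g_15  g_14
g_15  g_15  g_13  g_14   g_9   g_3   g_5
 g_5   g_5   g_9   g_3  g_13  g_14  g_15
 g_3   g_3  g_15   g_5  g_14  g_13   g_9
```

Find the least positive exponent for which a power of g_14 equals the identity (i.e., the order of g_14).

3

The identity element is g_9 (its row matches the header).
g_14^1 = g_14
g_14^2 = g_14 ⋆ g_14 = g_5
g_14^3 = g_5 ⋆ g_14 = g_9
The first power of g_14 equal to the identity is g_14^3, so ord(g_14) = 3.
(Structurally, M here is isomorphic to the symmetric group S_3.)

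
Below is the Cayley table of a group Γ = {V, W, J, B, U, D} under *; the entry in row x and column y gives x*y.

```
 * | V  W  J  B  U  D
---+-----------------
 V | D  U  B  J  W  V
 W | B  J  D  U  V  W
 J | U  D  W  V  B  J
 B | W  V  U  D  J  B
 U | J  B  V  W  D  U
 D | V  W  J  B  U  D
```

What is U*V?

Read row U, column V: U*V = J.

J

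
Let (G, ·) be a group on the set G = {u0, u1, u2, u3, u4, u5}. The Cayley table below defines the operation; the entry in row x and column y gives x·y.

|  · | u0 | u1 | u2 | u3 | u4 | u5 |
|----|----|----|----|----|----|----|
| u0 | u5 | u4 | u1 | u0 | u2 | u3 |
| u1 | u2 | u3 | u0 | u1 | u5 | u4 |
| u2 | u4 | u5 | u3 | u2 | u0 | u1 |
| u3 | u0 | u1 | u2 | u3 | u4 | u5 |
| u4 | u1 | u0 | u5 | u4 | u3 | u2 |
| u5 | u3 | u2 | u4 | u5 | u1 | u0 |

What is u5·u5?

Read row u5, column u5: u5·u5 = u0.
(Structurally, G here is isomorphic to the symmetric group S_3.)

u0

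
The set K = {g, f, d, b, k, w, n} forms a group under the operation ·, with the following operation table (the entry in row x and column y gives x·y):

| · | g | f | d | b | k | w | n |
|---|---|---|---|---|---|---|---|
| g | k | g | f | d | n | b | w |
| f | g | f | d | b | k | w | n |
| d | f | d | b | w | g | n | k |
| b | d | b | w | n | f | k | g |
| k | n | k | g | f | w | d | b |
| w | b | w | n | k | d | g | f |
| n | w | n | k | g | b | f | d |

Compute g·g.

k

Read row g, column g: g·g = k.
(Structurally, K here is isomorphic to the cyclic group Z_7.)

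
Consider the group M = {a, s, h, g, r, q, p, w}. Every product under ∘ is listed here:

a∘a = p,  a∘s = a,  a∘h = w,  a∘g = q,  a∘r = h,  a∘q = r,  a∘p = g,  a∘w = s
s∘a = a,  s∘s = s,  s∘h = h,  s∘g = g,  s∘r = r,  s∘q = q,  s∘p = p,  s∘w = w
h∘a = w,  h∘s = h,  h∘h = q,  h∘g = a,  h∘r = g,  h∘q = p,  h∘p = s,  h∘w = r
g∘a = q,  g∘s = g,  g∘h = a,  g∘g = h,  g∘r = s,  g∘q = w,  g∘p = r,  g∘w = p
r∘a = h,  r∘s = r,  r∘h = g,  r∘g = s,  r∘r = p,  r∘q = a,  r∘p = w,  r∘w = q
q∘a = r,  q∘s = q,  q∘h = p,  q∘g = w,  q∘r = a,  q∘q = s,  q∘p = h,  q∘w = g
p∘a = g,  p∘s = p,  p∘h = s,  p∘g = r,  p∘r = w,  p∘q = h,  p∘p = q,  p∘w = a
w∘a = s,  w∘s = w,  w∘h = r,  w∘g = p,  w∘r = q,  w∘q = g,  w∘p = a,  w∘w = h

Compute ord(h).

4

The identity element is s (its row matches the header).
h^1 = h
h^2 = h ∘ h = q
h^3 = q ∘ h = p
h^4 = p ∘ h = s
The first power of h equal to the identity is h^4, so ord(h) = 4.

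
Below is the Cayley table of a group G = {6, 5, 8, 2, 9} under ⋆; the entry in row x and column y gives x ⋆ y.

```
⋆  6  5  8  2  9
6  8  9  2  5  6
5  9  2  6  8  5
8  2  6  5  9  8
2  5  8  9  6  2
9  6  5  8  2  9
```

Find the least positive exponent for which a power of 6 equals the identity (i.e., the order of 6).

5

The identity element is 9 (its row matches the header).
6^1 = 6
6^2 = 6 ⋆ 6 = 8
6^3 = 8 ⋆ 6 = 2
6^4 = 2 ⋆ 6 = 5
6^5 = 5 ⋆ 6 = 9
The first power of 6 equal to the identity is 6^5, so ord(6) = 5.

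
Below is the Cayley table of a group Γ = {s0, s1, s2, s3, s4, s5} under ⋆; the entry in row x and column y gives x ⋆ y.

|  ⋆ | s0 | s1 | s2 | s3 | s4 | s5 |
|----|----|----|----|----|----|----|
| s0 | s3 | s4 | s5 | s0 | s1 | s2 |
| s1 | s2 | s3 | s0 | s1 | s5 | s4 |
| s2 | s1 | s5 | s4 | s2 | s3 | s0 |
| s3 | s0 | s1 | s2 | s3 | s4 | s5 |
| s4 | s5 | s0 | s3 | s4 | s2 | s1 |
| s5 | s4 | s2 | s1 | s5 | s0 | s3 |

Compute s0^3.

s0^1 = s0
s0^2 = s0 ⋆ s0 = s3
s0^3 = s3 ⋆ s0 = s0

s0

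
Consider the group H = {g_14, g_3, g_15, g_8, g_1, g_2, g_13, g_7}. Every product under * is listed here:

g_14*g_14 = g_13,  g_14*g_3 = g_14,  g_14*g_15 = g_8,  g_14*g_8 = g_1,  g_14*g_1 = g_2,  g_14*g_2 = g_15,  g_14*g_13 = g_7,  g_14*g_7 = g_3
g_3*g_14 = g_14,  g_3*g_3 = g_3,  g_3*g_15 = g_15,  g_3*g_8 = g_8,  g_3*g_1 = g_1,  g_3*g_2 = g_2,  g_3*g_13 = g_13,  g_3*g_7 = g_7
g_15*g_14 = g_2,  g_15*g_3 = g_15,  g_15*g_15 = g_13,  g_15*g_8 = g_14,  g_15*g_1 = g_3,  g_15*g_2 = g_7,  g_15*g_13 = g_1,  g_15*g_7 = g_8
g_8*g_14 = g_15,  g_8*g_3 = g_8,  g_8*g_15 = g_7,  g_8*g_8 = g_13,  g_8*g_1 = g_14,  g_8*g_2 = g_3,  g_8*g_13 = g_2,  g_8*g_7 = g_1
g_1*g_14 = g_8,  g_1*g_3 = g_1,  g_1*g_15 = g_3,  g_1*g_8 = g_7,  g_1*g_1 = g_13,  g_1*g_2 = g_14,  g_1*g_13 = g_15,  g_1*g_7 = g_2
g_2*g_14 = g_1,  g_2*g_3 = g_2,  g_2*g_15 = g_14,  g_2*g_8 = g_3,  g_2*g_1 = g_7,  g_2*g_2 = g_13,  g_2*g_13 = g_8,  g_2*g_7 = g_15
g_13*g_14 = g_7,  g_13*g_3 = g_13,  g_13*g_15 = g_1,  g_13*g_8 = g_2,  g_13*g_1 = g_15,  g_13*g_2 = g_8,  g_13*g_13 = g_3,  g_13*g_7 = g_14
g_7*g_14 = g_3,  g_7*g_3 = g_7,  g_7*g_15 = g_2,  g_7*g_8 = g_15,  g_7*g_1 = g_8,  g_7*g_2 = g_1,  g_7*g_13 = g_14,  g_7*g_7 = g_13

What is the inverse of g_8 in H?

g_2

First locate the identity: row g_3 matches the header, so g_3 is the identity.
Scan row g_8 for g_3: g_8 * g_2 = g_3. Hence g_8^(-1) = g_2.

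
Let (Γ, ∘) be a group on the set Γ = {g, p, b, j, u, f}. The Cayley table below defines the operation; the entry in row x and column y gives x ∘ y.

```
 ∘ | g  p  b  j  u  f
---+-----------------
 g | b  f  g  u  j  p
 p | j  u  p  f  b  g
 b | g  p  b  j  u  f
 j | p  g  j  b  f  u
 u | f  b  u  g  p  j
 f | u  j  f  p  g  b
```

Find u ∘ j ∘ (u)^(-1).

f

The identity is b. In row u, the entry b sits in column p, so u^(-1) = p.
u ∘ j = g
g ∘ p = f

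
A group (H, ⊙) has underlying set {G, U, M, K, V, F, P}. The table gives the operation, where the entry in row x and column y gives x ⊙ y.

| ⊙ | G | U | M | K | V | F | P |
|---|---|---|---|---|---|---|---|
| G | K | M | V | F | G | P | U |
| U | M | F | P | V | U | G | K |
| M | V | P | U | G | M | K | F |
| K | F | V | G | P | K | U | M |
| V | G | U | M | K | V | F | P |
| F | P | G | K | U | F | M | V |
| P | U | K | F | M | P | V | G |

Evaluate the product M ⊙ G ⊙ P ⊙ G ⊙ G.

M ⊙ G = V
V ⊙ P = P
P ⊙ G = U
U ⊙ G = M

M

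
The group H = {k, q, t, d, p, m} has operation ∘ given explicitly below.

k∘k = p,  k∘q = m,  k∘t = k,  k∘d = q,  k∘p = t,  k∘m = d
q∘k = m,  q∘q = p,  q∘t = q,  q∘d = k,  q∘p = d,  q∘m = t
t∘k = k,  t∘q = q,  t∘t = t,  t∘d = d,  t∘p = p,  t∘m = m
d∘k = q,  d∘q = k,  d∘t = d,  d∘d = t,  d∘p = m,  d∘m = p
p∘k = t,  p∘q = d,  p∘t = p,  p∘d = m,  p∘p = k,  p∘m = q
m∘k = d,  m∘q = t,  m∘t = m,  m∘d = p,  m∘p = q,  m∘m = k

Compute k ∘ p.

Read row k, column p: k ∘ p = t.

t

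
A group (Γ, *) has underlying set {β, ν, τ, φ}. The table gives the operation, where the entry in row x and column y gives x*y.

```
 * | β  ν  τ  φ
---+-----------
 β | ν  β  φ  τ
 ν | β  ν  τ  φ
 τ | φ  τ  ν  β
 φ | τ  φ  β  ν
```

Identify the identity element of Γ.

The identity e satisfies e*x = x for all x, so its row in the table reproduces the column headers.
Row ν reads: β, ν, τ, φ — exactly the header order. So ν is the identity.

ν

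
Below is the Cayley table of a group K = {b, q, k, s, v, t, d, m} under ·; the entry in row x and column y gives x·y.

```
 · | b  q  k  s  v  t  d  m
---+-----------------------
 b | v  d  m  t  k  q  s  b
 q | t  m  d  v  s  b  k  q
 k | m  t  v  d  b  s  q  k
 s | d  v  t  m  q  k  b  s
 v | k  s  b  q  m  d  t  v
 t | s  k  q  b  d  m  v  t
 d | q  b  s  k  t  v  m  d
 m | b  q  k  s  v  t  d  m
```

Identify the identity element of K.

The identity e satisfies e·x = x for all x, so its row in the table reproduces the column headers.
Row m reads: b, q, k, s, v, t, d, m — exactly the header order. So m is the identity.
(Structurally, K here is isomorphic to the dihedral group D_4.)

m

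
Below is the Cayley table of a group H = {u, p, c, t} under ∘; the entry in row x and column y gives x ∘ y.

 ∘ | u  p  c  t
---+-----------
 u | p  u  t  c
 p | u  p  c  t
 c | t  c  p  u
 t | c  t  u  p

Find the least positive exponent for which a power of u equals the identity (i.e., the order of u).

2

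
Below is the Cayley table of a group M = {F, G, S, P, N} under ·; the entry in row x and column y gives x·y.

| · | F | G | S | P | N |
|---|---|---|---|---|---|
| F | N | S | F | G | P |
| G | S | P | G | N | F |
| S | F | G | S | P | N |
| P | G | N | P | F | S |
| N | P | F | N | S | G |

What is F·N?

P

Read row F, column N: F·N = P.
(Structurally, M here is isomorphic to the cyclic group Z_5.)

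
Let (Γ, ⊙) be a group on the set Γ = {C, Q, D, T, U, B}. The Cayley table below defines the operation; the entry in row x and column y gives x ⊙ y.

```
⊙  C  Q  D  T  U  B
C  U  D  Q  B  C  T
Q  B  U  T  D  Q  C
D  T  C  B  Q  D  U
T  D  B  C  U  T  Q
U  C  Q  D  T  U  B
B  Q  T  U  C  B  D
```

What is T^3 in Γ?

T^1 = T
T^2 = T ⊙ T = U
T^3 = U ⊙ T = T

T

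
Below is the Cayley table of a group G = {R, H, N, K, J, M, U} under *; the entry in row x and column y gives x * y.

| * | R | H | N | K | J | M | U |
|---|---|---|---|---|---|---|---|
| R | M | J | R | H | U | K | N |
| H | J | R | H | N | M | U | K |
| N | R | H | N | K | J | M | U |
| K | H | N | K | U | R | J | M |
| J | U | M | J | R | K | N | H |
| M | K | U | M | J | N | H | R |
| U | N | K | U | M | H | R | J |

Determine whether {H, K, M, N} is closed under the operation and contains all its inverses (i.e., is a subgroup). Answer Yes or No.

H * H = R, which is not in {H, K, M, N}.
The subset is not closed under *, so it is not a subgroup.

No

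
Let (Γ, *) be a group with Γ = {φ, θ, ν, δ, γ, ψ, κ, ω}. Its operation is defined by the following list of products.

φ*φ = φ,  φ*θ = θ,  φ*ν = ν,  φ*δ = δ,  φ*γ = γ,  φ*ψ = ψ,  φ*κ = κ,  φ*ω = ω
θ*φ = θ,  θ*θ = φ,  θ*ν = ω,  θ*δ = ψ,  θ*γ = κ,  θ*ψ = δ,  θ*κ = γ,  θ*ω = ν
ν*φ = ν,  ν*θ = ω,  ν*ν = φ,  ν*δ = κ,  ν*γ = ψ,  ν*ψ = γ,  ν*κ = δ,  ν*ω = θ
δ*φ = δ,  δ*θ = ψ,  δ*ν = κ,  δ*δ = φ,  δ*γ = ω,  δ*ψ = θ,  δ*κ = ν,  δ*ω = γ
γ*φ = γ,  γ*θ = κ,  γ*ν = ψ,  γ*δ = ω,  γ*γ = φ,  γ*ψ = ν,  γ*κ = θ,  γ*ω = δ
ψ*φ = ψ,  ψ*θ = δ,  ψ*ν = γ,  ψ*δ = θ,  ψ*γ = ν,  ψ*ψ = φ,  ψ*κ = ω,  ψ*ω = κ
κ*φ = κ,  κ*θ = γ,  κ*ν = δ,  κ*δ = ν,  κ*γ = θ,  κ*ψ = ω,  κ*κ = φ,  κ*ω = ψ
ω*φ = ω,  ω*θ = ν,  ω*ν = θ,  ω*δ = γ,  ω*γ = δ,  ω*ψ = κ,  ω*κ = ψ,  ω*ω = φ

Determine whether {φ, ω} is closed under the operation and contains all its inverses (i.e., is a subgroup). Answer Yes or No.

{φ, ω} contains the identity φ.
Checking products: every product of two elements of {φ, ω} (read from the table) lies in {φ, ω}, so the set is closed.
In a finite group, a nonempty closed subset is a subgroup. So {φ, ω} ≤ Γ.

Yes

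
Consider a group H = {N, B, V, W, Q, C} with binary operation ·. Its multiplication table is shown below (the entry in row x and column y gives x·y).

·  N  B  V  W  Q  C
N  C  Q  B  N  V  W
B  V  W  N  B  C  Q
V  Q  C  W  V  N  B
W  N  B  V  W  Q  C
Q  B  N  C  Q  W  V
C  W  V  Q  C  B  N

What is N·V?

Read row N, column V: N·V = B.

B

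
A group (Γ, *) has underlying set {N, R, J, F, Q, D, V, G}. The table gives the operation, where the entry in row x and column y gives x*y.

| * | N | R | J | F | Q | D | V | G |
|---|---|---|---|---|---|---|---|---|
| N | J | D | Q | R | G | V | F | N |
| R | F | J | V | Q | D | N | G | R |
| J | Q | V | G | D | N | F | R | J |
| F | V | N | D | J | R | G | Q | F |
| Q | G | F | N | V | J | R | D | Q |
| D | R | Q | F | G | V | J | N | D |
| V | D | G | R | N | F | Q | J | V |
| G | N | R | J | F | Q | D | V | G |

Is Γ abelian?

D*V = N but V*D = Q.
Since D and V do not commute, Γ is not abelian.

No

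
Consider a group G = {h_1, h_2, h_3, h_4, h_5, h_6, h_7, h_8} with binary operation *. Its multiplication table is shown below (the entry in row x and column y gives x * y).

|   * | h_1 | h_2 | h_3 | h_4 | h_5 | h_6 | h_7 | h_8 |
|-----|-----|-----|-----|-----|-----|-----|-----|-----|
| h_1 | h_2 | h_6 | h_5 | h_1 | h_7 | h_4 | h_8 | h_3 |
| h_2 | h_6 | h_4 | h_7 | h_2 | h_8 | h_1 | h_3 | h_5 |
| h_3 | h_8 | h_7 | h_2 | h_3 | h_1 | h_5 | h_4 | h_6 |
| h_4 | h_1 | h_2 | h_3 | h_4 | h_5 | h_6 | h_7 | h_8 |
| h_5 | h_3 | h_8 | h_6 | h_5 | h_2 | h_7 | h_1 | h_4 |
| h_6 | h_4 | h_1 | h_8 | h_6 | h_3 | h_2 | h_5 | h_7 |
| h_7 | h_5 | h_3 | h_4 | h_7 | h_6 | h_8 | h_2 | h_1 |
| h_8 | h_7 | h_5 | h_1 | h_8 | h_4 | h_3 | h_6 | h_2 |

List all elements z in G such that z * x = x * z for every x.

An element z is central iff its row equals its column in the table.
For h_3: h_3 * h_5 = h_1 ≠ h_6 = h_5 * h_3, so h_3 ∉ Z.
Checking each element this way leaves Z(G) = {h_2, h_4}.

{h_2, h_4}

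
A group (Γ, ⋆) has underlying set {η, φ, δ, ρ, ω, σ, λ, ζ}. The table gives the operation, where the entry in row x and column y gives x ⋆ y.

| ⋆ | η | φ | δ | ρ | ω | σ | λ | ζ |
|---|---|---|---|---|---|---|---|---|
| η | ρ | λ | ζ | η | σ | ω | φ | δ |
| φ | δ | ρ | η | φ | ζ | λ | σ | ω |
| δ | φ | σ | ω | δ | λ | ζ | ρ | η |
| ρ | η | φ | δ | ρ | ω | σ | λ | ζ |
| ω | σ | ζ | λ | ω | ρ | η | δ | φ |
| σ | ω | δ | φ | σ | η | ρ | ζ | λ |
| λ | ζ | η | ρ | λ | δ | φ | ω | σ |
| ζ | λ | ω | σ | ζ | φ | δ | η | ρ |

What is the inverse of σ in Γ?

First locate the identity: row ρ matches the header, so ρ is the identity.
Scan row σ for ρ: σ ⋆ σ = ρ. Hence σ^(-1) = σ.

σ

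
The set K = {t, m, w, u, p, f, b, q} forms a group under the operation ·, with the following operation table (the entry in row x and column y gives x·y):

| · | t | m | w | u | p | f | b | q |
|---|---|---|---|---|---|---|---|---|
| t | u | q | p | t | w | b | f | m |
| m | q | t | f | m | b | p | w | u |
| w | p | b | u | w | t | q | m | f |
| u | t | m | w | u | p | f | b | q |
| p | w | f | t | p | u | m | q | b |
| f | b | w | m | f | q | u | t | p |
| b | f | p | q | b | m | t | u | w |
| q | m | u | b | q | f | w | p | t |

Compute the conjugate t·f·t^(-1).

The identity is u. In row t, the entry u sits in column t, so t^(-1) = t.
t·f = b
b·t = f

f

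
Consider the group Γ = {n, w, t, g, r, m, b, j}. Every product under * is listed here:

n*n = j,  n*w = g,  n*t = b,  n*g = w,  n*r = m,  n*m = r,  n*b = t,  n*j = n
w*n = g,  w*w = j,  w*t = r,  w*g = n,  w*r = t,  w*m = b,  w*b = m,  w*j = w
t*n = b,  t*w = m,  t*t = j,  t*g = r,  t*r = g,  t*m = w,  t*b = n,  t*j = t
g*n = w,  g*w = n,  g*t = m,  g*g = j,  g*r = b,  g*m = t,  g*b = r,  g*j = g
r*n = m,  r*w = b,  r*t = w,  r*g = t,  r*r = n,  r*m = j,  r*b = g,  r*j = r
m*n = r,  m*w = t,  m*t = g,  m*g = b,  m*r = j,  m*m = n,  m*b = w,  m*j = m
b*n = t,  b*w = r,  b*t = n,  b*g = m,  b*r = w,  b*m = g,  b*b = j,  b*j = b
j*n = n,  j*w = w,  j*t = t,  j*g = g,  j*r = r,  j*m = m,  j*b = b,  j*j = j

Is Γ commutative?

r * t = w but t * r = g.
Since r and t do not commute, Γ is not abelian.

No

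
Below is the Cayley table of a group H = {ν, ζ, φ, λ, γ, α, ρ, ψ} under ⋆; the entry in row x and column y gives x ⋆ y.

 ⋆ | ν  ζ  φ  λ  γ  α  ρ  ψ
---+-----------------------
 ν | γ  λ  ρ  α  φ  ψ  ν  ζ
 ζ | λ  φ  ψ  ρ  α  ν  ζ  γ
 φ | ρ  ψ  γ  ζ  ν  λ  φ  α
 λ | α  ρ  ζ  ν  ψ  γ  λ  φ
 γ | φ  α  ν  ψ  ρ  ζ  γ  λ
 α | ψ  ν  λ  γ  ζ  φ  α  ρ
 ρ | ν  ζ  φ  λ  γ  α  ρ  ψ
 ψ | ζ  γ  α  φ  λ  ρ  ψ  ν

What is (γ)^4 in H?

ρ

γ^1 = γ
γ^2 = γ ⋆ γ = ρ
γ^3 = ρ ⋆ γ = γ
γ^4 = γ ⋆ γ = ρ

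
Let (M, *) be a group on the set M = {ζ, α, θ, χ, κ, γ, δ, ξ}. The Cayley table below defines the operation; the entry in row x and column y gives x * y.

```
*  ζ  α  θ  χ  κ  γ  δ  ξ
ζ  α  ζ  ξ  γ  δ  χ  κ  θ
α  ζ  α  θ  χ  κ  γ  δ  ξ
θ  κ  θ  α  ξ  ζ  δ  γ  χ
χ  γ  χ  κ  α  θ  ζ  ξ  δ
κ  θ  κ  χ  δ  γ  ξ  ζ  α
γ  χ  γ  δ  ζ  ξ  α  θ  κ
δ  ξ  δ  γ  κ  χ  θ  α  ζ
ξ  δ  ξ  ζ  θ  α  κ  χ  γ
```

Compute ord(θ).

The identity element is α (its row matches the header).
θ^1 = θ
θ^2 = θ * θ = α
The first power of θ equal to the identity is θ^2, so ord(θ) = 2.
(Structurally, M here is isomorphic to the dihedral group D_4.)

2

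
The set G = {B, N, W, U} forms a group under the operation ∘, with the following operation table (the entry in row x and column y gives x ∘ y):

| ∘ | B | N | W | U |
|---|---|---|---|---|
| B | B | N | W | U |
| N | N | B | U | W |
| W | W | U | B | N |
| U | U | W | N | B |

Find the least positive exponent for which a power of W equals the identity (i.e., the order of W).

2

The identity element is B (its row matches the header).
W^1 = W
W^2 = W ∘ W = B
The first power of W equal to the identity is W^2, so ord(W) = 2.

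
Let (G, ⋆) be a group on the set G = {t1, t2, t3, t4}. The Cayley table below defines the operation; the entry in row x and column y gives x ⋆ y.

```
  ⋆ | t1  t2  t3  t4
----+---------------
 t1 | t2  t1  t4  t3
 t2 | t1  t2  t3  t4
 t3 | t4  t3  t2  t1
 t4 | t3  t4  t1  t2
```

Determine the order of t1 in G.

The identity element is t2 (its row matches the header).
t1^1 = t1
t1^2 = t1 ⋆ t1 = t2
The first power of t1 equal to the identity is t1^2, so ord(t1) = 2.

2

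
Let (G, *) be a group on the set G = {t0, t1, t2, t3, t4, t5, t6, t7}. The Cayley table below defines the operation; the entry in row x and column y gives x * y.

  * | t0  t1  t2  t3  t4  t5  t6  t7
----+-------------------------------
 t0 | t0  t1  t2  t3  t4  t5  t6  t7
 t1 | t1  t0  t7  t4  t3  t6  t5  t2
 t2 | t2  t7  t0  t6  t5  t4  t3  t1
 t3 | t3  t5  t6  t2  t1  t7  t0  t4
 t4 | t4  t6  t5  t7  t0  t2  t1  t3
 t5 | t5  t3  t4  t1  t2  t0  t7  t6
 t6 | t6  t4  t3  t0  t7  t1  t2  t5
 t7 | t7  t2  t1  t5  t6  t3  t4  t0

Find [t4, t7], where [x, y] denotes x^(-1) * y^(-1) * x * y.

t2

Identity is t0; from the table t4^(-1) = t4 and t7^(-1) = t7.
t4 * t7 = t3
t3 * t4 = t1
t1 * t7 = t2
(Structurally, G here is isomorphic to the dihedral group D_4.)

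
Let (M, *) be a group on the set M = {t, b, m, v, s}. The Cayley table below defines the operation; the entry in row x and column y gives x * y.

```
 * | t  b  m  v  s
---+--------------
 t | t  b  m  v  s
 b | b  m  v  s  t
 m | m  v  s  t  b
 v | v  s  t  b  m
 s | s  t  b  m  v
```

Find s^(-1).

First locate the identity: row t matches the header, so t is the identity.
Scan row s for t: s * b = t. Hence s^(-1) = b.

b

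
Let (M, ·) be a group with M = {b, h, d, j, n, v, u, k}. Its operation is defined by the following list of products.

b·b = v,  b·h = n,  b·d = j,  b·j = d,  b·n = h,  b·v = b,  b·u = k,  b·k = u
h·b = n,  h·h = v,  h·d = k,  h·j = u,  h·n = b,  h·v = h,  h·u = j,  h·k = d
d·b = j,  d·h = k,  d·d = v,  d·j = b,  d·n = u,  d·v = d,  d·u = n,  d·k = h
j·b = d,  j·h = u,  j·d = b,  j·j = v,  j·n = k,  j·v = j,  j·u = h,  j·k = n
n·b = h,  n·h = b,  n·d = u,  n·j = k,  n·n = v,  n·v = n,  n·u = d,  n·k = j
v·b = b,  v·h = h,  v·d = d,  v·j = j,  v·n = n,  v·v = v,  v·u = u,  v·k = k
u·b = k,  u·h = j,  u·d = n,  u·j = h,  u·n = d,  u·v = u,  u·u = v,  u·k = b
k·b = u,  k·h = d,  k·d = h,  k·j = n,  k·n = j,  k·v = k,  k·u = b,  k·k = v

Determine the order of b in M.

The identity element is v (its row matches the header).
b^1 = b
b^2 = b·b = v
The first power of b equal to the identity is b^2, so ord(b) = 2.

2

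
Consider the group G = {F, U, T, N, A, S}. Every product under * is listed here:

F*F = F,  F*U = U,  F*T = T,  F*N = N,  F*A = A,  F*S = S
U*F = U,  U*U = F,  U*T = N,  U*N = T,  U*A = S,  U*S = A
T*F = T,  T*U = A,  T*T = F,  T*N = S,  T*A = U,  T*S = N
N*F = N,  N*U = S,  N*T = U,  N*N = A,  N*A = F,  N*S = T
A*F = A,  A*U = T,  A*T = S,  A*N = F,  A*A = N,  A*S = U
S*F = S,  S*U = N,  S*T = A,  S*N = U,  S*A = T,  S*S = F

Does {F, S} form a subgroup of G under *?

Yes

{F, S} contains the identity F.
Checking products: every product of two elements of {F, S} (read from the table) lies in {F, S}, so the set is closed.
In a finite group, a nonempty closed subset is a subgroup. So {F, S} ≤ G.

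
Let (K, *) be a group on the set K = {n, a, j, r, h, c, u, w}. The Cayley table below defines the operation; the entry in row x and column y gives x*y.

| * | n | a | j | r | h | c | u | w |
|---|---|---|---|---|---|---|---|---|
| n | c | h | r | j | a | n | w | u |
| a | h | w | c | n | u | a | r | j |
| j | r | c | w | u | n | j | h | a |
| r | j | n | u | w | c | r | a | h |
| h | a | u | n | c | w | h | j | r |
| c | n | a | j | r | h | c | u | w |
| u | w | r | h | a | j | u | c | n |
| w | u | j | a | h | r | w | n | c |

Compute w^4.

w^1 = w
w^2 = w*w = c
w^3 = c*w = w
w^4 = w*w = c

c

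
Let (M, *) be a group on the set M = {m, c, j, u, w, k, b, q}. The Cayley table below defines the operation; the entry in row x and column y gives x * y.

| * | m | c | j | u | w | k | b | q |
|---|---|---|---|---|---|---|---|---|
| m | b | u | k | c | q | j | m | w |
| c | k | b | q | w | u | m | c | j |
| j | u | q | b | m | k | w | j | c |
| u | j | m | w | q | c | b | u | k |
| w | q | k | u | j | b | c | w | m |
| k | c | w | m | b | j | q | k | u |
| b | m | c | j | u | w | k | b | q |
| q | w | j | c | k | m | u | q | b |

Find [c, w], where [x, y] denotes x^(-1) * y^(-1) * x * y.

Identity is b; from the table c^(-1) = c and w^(-1) = w.
c * w = u
u * c = m
m * w = q

q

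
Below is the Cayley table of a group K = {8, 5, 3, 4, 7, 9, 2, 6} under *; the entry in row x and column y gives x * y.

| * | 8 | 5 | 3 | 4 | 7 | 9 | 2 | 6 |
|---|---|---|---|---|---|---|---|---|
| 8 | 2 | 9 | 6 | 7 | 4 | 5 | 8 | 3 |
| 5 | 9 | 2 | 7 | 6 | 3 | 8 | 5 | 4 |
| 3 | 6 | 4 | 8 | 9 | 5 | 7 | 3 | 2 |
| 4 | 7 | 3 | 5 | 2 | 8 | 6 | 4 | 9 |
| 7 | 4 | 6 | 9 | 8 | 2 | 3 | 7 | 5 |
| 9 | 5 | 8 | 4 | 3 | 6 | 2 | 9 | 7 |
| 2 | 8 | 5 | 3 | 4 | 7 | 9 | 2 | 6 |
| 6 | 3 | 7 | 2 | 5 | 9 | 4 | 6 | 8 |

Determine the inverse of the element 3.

First locate the identity: row 2 matches the header, so 2 is the identity.
Scan row 3 for 2: 3 * 6 = 2. Hence 3^(-1) = 6.

6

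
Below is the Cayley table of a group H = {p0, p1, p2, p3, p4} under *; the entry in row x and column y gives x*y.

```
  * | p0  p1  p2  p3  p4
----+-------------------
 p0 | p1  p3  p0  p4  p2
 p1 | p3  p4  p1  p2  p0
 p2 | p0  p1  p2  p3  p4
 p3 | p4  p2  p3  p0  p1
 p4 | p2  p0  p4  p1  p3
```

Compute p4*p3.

Read row p4, column p3: p4*p3 = p1.

p1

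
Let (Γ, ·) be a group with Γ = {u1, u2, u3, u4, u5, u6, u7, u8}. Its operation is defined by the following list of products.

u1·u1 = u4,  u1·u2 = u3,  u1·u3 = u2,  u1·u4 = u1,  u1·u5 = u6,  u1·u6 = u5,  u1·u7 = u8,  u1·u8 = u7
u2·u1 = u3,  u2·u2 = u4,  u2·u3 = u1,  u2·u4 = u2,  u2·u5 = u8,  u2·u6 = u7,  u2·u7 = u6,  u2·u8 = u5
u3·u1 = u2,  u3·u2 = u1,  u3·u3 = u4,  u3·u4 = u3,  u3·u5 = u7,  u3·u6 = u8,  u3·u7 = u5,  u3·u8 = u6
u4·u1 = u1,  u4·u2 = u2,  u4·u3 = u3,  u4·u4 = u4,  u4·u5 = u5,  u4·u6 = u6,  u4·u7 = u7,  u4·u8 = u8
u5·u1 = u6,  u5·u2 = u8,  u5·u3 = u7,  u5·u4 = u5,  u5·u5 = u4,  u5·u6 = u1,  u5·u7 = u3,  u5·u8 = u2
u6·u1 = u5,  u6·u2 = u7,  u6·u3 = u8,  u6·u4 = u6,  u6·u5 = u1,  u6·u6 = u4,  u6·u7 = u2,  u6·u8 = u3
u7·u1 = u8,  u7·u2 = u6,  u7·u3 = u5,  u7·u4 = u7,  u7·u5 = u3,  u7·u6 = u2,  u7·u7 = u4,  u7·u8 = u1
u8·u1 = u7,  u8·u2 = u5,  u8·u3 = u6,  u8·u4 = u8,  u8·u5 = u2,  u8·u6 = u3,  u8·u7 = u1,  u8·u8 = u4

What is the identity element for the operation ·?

The identity e satisfies e·x = x for all x, so its row in the table reproduces the column headers.
Row u4 reads: u1, u2, u3, u4, u5, u6, u7, u8 — exactly the header order. So u4 is the identity.

u4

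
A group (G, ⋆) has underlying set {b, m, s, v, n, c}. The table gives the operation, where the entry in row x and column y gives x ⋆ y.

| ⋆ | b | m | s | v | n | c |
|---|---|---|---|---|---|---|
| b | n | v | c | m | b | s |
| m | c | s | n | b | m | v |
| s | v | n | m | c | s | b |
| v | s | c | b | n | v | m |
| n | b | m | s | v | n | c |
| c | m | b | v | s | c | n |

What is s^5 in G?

s^1 = s
s^2 = s ⋆ s = m
s^3 = m ⋆ s = n
s^4 = n ⋆ s = s
s^5 = s ⋆ s = m

m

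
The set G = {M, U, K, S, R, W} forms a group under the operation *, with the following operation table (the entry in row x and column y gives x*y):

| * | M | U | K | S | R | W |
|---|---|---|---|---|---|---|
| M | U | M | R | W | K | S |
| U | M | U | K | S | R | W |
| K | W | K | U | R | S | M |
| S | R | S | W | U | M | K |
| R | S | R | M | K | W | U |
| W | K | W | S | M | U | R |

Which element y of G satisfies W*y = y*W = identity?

R

First locate the identity: row U matches the header, so U is the identity.
Scan row W for U: W*R = U. Hence W^(-1) = R.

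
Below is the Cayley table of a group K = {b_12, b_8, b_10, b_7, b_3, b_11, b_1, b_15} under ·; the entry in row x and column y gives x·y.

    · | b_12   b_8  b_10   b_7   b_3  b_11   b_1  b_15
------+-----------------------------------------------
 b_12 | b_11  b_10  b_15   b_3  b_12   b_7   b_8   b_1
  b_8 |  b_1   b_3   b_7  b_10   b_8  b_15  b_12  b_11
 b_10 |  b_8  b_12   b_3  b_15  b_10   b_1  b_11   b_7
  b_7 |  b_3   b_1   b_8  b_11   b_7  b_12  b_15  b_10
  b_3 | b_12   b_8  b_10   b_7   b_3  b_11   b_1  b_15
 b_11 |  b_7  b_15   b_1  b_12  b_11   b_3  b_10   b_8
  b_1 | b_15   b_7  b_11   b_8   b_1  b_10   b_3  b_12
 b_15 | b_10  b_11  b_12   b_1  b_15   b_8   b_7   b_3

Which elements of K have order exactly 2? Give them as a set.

{b_1, b_10, b_11, b_15, b_8}

Identity is b_3. Compute the order of each non-identity element by repeated multiplication:
  b_12: b_12 → b_11 → b_7 → b_3  (order 4)
  b_8: b_8 → b_3  (order 2)
  b_10: b_10 → b_3  (order 2)
  b_7: b_7 → b_11 → b_12 → b_3  (order 4)
  b_11: b_11 → b_3  (order 2)
  b_1: b_1 → b_3  (order 2)
  b_15: b_15 → b_3  (order 2)
Elements of order 2: {b_1, b_10, b_11, b_15, b_8}.
(Structurally, K here is isomorphic to the dihedral group D_4.)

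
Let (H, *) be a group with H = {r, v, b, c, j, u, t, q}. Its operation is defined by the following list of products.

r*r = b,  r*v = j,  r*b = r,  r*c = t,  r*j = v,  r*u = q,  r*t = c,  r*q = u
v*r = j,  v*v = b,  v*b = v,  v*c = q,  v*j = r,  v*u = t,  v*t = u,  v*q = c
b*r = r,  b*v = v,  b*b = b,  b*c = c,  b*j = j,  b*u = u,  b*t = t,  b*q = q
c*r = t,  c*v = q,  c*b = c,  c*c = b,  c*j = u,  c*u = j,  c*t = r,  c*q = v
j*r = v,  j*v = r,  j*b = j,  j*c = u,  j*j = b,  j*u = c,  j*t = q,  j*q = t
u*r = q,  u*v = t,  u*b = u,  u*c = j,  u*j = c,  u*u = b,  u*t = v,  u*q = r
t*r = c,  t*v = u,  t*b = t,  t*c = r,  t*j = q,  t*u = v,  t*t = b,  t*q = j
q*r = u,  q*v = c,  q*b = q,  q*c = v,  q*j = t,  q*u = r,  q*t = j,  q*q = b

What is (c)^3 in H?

c^1 = c
c^2 = c * c = b
c^3 = b * c = c

c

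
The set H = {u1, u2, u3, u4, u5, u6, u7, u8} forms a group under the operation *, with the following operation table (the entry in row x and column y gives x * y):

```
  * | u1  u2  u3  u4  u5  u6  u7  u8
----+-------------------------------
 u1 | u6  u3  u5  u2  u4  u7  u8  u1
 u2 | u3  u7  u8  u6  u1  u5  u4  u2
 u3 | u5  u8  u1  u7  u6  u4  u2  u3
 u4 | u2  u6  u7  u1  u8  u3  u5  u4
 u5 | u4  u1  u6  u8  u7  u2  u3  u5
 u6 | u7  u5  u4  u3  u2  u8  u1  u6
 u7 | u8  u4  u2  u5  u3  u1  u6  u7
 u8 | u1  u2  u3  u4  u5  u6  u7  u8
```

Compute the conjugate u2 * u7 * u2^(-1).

u7

The identity is u8. In row u2, the entry u8 sits in column u3, so u2^(-1) = u3.
u2 * u7 = u4
u4 * u3 = u7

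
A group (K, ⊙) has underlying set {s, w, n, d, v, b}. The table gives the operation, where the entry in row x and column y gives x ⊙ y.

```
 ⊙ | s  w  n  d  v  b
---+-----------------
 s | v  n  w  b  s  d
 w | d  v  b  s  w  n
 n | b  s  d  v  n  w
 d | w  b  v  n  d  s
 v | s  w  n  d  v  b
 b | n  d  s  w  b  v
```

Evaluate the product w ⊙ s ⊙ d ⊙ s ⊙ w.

d

w ⊙ s = d
d ⊙ d = n
n ⊙ s = b
b ⊙ w = d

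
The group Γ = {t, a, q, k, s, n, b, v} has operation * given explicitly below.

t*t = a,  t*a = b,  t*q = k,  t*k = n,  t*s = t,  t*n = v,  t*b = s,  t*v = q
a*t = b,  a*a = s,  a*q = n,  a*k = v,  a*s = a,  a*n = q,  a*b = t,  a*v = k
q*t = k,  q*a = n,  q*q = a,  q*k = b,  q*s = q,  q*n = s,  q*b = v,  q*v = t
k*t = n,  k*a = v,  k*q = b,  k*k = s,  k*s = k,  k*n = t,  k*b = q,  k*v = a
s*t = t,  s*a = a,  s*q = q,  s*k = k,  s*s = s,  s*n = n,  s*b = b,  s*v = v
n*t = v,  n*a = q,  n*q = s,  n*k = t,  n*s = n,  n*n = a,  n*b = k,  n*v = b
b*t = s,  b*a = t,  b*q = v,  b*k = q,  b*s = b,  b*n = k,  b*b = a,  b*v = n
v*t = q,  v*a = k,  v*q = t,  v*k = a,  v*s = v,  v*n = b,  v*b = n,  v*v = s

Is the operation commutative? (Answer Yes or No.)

Yes

Check whether the table is symmetric across its main diagonal.
Every entry (row x, col y) equals the entry (row y, col x), so Γ is abelian.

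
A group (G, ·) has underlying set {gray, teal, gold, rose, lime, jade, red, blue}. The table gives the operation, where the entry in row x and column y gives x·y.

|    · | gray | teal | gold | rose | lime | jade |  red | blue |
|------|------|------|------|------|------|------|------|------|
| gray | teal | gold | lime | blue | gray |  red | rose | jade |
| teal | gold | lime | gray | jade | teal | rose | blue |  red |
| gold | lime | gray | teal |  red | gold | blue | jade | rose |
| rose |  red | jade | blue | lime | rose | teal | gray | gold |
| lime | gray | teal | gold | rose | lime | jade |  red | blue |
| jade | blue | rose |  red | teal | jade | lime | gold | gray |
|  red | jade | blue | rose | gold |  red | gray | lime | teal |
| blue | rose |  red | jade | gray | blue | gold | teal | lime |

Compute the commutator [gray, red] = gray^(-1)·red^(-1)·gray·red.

Identity is lime; from the table gray^(-1) = gold and red^(-1) = red.
gold·red = jade
jade·gray = blue
blue·red = teal
(Structurally, G here is isomorphic to the dihedral group D_4.)

teal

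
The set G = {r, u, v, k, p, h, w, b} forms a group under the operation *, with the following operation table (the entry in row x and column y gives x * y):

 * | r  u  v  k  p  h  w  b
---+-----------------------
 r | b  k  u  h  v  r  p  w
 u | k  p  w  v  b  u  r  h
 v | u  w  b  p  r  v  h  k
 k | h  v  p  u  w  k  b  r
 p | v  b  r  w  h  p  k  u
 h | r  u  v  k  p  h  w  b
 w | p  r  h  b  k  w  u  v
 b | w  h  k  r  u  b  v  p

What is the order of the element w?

8

The identity element is h (its row matches the header).
w^1 = w
w^2 = w * w = u
w^3 = u * w = r
w^4 = r * w = p
w^5 = p * w = k
w^6 = k * w = b
w^7 = b * w = v
w^8 = v * w = h
The first power of w equal to the identity is w^8, so ord(w) = 8.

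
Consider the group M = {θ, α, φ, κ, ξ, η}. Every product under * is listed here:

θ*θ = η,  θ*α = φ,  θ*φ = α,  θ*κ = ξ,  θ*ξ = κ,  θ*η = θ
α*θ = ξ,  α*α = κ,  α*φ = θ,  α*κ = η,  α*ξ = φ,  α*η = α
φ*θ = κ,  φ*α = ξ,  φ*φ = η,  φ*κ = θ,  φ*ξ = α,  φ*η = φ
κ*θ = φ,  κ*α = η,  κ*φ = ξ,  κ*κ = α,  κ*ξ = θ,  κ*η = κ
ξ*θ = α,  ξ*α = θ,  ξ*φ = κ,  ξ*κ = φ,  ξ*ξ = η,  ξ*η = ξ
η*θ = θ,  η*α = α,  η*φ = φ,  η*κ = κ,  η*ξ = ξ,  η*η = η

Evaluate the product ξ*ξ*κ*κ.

α

ξ*ξ = η
η*κ = κ
κ*κ = α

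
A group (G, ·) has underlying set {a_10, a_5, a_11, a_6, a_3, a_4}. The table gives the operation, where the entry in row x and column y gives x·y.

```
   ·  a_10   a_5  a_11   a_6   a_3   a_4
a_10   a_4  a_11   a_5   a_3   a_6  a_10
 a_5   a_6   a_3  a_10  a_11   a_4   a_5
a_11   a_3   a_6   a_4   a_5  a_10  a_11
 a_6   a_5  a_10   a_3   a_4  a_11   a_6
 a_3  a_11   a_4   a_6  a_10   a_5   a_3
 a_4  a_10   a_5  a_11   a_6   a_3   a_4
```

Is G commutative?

a_5·a_10 = a_6 but a_10·a_5 = a_11.
Since a_5 and a_10 do not commute, G is not abelian.

No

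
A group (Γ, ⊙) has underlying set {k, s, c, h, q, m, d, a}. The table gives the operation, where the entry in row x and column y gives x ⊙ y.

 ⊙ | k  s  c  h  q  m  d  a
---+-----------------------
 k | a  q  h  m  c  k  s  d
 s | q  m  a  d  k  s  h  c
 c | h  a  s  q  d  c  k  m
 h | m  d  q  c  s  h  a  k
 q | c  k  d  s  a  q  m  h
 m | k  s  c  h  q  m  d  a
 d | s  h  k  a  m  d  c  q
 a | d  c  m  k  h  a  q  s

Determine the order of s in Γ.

The identity element is m (its row matches the header).
s^1 = s
s^2 = s ⊙ s = m
The first power of s equal to the identity is s^2, so ord(s) = 2.

2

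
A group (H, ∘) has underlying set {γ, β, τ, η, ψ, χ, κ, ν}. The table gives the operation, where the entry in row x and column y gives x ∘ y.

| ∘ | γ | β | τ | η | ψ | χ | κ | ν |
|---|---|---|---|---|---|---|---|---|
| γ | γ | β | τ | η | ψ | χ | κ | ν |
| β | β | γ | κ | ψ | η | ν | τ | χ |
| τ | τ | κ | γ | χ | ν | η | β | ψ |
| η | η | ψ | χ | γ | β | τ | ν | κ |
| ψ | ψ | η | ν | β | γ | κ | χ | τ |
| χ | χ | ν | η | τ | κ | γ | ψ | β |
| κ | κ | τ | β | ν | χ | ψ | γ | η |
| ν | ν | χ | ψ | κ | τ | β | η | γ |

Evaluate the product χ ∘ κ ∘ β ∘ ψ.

χ ∘ κ = ψ
ψ ∘ β = η
η ∘ ψ = β

β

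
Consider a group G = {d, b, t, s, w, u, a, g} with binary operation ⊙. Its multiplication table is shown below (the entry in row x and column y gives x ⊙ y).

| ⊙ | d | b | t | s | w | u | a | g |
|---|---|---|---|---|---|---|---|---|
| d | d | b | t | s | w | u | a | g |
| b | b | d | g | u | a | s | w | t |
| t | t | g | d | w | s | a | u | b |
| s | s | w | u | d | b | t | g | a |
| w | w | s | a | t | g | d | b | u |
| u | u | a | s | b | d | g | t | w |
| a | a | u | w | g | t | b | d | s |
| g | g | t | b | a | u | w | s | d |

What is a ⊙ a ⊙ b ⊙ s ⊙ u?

a ⊙ a = d
d ⊙ b = b
b ⊙ s = u
u ⊙ u = g

g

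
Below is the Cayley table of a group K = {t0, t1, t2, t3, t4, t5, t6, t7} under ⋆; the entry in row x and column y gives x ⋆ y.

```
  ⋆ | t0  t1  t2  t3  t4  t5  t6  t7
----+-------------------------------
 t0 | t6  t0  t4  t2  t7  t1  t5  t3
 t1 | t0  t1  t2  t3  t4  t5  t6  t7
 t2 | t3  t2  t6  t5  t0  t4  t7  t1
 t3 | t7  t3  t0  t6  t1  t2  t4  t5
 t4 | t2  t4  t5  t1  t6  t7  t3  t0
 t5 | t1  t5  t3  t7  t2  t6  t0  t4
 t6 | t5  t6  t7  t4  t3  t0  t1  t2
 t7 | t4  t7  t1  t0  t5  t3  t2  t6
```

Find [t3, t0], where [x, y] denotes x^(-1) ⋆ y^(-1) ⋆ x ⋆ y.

t6

Identity is t1; from the table t3^(-1) = t4 and t0^(-1) = t5.
t4 ⋆ t5 = t7
t7 ⋆ t3 = t0
t0 ⋆ t0 = t6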